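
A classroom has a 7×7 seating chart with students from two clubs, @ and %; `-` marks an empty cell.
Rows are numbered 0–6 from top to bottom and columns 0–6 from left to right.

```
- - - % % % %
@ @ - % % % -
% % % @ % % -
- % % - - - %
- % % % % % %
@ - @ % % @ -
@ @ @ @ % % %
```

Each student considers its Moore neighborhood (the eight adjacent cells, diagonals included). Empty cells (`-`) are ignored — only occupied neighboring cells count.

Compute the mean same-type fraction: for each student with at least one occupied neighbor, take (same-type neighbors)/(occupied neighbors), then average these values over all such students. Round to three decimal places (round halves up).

0.716

Row 0: (0,3)% 3/3 · (0,4)% 5/5 · (0,5)% 4/4 · (0,6)% 2/2
Row 1: (1,0)@ 1/3 · (1,1)@ 1/4 · (1,3)% 5/6 · (1,4)% 7/8 · (1,5)% 6/6
Row 2: (2,0)% 2/4 · (2,1)% 4/6 · (2,2)% 4/6 · (2,3)@ 0/5 · (2,4)% 4/5 · (2,5)% 4/4
Row 3: (3,1)% 6/6 · (3,2)% 6/7 · (3,6)% 3/3
Row 4: (4,1)% 3/5 · (4,2)% 5/6 · (4,3)% 5/6 · (4,4)% 4/5 · (4,5)% 4/5 · (4,6)% 2/3
Row 5: (5,0)@ 2/3 · (5,2)@ 3/7 · (5,3)% 5/8 · (5,4)% 6/8 · (5,5)@ 0/7
Row 6: (6,0)@ 2/2 · (6,1)@ 4/4 · (6,2)@ 3/4 · (6,3)@ 2/5 · (6,4)% 3/5 · (6,5)% 3/4 · (6,6)% 1/2
Sum over 36 students: 3/3 + 5/5 + 4/4 + 2/2 + 1/3 + 1/4 + 5/6 + 7/8 + 6/6 + 2/4 + 4/6 + 4/6 + 0/5 + 4/5 + 4/4 + 6/6 + 6/7 + 3/3 + 3/5 + 5/6 + 5/6 + 4/5 + 4/5 + 2/3 + 2/3 + 3/7 + 5/8 + 6/8 + 0/7 + 2/2 + 4/4 + 3/4 + 2/5 + 3/5 + 3/4 + 1/2 = 361/14; mean = 361/14 ÷ 36 = 361/504 = 0.716269… → 0.716.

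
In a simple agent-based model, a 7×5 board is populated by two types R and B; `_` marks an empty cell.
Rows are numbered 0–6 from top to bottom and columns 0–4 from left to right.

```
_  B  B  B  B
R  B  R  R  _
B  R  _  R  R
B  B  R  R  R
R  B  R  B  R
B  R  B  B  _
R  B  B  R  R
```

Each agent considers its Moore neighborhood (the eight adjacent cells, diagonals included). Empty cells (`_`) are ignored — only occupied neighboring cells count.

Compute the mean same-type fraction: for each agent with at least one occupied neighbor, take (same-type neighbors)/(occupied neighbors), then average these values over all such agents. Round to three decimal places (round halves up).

(0,1)B 2/4
(0,2)B 3/5
(0,3)B 2/4
(0,4)B 1/2
(1,0)R 1/4
(1,1)B 3/6
(1,2)R 3/7
(1,3)R 3/6
(2,0)B 3/5
(2,1)R 3/7
(2,3)R 6/6
(2,4)R 4/4
(3,0)B 3/5
(3,1)B 3/7
(3,2)R 4/7
(3,3)R 6/7
(3,4)R 4/5
(4,0)R 1/5
(4,1)B 4/8
(4,2)R 3/8
(4,3)B 2/7
(4,4)R 2/4
(5,0)B 2/5
(5,1)R 3/8
(5,2)B 5/8
(5,3)B 3/7
(6,0)R 1/3
(6,1)B 3/5
(6,2)B 3/5
(6,3)R 1/4
(6,4)R 1/2
Sum over 31 agents: 2/4 + 3/5 + 2/4 + 1/2 + 1/4 + 3/6 + 3/7 + 3/6 + 3/5 + 3/7 + 6/6 + 4/4 + 3/5 + 3/7 + 4/7 + 6/7 + 4/5 + 1/5 + 4/8 + 3/8 + 2/7 + 2/4 + 2/5 + 3/8 + 5/8 + 3/7 + 1/3 + 3/5 + 3/5 + 1/4 + 1/2 = 13471/840; mean = 13471/840 ÷ 31 = 13471/26040 = 0.517319… → 0.517.

0.517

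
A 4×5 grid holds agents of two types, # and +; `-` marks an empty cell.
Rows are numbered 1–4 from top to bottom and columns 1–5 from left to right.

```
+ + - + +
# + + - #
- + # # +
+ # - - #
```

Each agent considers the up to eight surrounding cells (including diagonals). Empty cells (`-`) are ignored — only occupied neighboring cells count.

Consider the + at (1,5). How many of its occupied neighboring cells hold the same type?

1

Occupied neighbors of (1,5): (1,4)=+, (2,5)=#.
Same type (+): 1 of 2.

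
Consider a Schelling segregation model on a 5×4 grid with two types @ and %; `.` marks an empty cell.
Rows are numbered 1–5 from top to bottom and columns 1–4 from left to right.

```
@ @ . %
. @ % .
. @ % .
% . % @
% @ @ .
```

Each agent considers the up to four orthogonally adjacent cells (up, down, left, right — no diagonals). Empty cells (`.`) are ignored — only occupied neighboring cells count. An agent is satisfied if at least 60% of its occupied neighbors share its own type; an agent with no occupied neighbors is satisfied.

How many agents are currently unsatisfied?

(1,1)@ 1/1 ok
(1,2)@ 2/2 ok
(1,4)% 0/0 ok
(2,2)@ 2/3 ok
(2,3)% 1/2 unhappy
(3,2)@ 1/2 unhappy
(3,3)% 2/3 ok
(4,1)% 1/1 ok
(4,3)% 1/3 unhappy
(4,4)@ 0/1 unhappy
(5,1)% 1/2 unhappy
(5,2)@ 1/2 unhappy
(5,3)@ 1/2 unhappy
Unsatisfied: (2,3), (3,2), (4,3), (4,4), (5,1), (5,2), (5,3) — 7 in total.

7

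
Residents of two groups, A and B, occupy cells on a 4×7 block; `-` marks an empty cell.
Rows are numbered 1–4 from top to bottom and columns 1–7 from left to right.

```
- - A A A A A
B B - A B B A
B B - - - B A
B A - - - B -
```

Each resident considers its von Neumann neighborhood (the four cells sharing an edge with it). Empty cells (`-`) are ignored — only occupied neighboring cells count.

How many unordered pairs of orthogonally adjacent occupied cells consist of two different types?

Scan each occupied cell's neighbors to the right and below so each pair is counted once.
Row 1: A(1,3)–A(1,4)= A(1,4)–A(1,5)= A(1,4)–A(2,4)= A(1,5)–A(1,6)= A(1,5)–B(2,5)≠ A(1,6)–A(1,7)= A(1,6)–B(2,6)≠ A(1,7)–A(2,7)=  → 2/8 unlike.
Row 2: B(2,1)–B(2,2)= B(2,1)–B(3,1)= B(2,2)–B(3,2)= A(2,4)–B(2,5)≠ B(2,5)–B(2,6)= B(2,6)–A(2,7)≠ B(2,6)–B(3,6)= A(2,7)–A(3,7)=  → 2/8 unlike.
Row 3: B(3,1)–B(3,2)= B(3,1)–B(4,1)= B(3,2)–A(4,2)≠ B(3,6)–A(3,7)≠ B(3,6)–B(4,6)=  → 2/5 unlike.
Row 4: B(4,1)–A(4,2)≠  → 1/1 unlike.
Total adjacent occupied pairs: 22; unlike-type pairs: 7.

7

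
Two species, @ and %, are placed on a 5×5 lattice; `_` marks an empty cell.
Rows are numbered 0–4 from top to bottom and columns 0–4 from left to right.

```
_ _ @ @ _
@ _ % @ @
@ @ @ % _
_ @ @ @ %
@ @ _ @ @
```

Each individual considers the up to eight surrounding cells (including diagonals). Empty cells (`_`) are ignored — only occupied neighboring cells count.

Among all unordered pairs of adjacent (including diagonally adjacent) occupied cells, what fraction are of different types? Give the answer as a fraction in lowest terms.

13/41

Scan each occupied cell's neighbors to the right and below (and the two forward diagonals) so each pair is counted once.
Row 0: @(0,2)–@(0,3)= @(0,2)–%(1,2)≠ @(0,2)–@(1,3)= @(0,3)–@(1,3)= @(0,3)–@(1,4)= @(0,3)–%(1,2)≠  → 2/6 unlike.
Row 1: @(1,0)–@(2,0)= @(1,0)–@(2,1)= %(1,2)–@(1,3)≠ %(1,2)–@(2,2)≠ %(1,2)–%(2,3)= %(1,2)–@(2,1)≠ @(1,3)–@(1,4)= @(1,3)–%(2,3)≠ @(1,3)–@(2,2)= @(1,4)–%(2,3)≠  → 5/10 unlike.
Row 2: @(2,0)–@(2,1)= @(2,0)–@(3,1)= @(2,1)–@(2,2)= @(2,1)–@(3,1)= @(2,1)–@(3,2)= @(2,2)–%(2,3)≠ @(2,2)–@(3,2)= @(2,2)–@(3,3)= @(2,2)–@(3,1)= %(2,3)–@(3,3)≠ %(2,3)–%(3,4)= %(2,3)–@(3,2)≠  → 3/12 unlike.
Row 3: @(3,1)–@(3,2)= @(3,1)–@(4,1)= @(3,1)–@(4,0)= @(3,2)–@(3,3)= @(3,2)–@(4,3)= @(3,2)–@(4,1)= @(3,3)–%(3,4)≠ @(3,3)–@(4,3)= @(3,3)–@(4,4)= %(3,4)–@(4,4)≠ %(3,4)–@(4,3)≠  → 3/11 unlike.
Row 4: @(4,0)–@(4,1)= @(4,3)–@(4,4)=  → 0/2 unlike.
Total adjacent occupied pairs: 41; unlike-type pairs: 13.
13/41 is already in lowest terms.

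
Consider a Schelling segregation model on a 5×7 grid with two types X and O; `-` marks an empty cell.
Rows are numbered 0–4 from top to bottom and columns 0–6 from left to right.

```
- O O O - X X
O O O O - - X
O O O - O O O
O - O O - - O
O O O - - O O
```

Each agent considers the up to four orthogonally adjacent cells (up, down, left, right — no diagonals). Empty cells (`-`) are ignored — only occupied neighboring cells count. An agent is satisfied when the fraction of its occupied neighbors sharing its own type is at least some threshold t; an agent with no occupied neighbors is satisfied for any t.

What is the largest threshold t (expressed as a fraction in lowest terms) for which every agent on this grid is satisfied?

Row 0: (0,1)O 2/2 · (0,2)O 3/3 · (0,3)O 2/2 · (0,5)X 1/1 · (0,6)X 2/2
Row 1: (1,0)O 2/2 · (1,1)O 4/4 · (1,2)O 4/4 · (1,3)O 2/2 · (1,6)X 1/2
Row 2: (2,0)O 3/3 · (2,1)O 3/3 · (2,2)O 3/3 · (2,4)O 1/1 · (2,5)O 2/2 · (2,6)O 2/3
Row 3: (3,0)O 2/2 · (3,2)O 3/3 · (3,3)O 1/1 · (3,6)O 2/2
Row 4: (4,0)O 2/2 · (4,1)O 2/2 · (4,2)O 2/2 · (4,5)O 1/1 · (4,6)O 2/2
The smallest same-type fraction is 1/2 at (1,6), which reduces to 1/2. Any threshold above that leaves this agent unsatisfied.

1/2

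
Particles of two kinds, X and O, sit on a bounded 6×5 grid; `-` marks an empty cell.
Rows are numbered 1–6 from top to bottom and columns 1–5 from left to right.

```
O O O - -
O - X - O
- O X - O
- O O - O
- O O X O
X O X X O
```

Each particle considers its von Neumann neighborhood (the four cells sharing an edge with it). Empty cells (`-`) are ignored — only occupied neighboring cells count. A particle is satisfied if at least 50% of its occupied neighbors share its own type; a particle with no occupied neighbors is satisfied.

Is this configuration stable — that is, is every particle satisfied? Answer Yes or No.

(1,1)O 2/2 ✓
(1,2)O 2/2 ✓
(1,3)O 1/2 ✓
(2,1)O 1/1 ✓
(2,3)X 1/2 ✓
(2,5)O 1/1 ✓
(3,2)O 1/2 ✓
(3,3)X 1/3 ✗
(3,5)O 2/2 ✓
(4,2)O 3/3 ✓
(4,3)O 2/3 ✓
(4,5)O 2/2 ✓
(5,2)O 3/3 ✓
(5,3)O 2/4 ✓
(5,4)X 1/3 ✗
(5,5)O 2/3 ✓
(6,1)X 0/1 ✗
(6,2)O 1/3 ✗
(6,3)X 1/3 ✗
(6,4)X 2/3 ✓
(6,5)O 1/2 ✓
For instance (3,3) has only 1/3 same-type neighbors, below 1/2.

No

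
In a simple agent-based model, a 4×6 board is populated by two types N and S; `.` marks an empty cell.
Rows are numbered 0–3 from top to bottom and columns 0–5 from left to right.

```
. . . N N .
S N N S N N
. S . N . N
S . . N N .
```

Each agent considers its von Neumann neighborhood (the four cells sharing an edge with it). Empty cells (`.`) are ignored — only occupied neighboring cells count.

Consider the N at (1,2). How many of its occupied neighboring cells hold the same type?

Occupied neighbors of (1,2): (1,1)=N, (1,3)=S.
Same type (N): 1 of 2.

1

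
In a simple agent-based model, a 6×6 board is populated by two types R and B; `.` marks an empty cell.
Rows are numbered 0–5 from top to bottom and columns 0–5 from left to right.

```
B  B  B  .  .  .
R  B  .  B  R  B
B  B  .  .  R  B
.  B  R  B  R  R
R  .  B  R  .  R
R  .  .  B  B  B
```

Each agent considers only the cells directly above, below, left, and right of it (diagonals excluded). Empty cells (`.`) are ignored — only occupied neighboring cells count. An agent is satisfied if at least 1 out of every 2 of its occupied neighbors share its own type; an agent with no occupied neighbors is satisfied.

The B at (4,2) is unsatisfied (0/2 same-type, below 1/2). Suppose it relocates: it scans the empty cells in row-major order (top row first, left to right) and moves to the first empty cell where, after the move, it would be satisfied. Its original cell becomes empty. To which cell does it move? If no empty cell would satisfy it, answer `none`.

Vacating (4,2). Empty cells in order:
  (0,3): 2/2 same-type → satisfied — stop here.

(0,3)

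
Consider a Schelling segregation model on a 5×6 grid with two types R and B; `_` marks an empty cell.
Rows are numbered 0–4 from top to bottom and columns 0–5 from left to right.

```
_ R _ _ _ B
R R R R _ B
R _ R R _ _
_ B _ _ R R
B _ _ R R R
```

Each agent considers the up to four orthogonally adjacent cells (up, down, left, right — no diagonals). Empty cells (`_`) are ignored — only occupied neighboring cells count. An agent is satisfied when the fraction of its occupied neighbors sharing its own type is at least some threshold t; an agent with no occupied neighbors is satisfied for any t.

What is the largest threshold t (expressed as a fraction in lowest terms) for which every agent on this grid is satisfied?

Row 0: (0,1)R 1/1 · (0,5)B 1/1
Row 1: (1,0)R 2/2 · (1,1)R 3/3 · (1,2)R 3/3 · (1,3)R 2/2 · (1,5)B 1/1
Row 2: (2,0)R 1/1 · (2,2)R 2/2 · (2,3)R 2/2
Row 3: (3,1)B — no occupied neighbors · (3,4)R 2/2 · (3,5)R 2/2
Row 4: (4,0)B — no occupied neighbors · (4,3)R 1/1 · (4,4)R 3/3 · (4,5)R 2/2
The smallest same-type fraction is 1/1 at (0,1), which reduces to 1/1. Any threshold above that leaves this agent unsatisfied.

1/1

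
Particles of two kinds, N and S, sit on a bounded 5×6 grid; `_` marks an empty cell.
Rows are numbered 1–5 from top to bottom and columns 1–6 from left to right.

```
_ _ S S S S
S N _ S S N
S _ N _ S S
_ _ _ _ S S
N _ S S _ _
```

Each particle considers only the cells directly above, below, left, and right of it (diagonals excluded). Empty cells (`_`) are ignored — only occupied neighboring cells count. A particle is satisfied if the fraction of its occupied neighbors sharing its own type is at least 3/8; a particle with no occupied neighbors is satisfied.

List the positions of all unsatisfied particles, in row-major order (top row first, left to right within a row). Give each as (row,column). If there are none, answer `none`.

(2,2), (2,6)

(1,3)S 1/1 ok
(1,4)S 3/3 ok
(1,5)S 3/3 ok
(1,6)S 1/2 ok
(2,1)S 1/2 ok
(2,2)N 0/1 unhappy
(2,4)S 2/2 ok
(2,5)S 3/4 ok
(2,6)N 0/3 unhappy
(3,1)S 1/1 ok
(3,3)N 0/0 ok
(3,5)S 3/3 ok
(3,6)S 2/3 ok
(4,5)S 2/2 ok
(4,6)S 2/2 ok
(5,1)N 0/0 ok
(5,3)S 1/1 ok
(5,4)S 1/1 ok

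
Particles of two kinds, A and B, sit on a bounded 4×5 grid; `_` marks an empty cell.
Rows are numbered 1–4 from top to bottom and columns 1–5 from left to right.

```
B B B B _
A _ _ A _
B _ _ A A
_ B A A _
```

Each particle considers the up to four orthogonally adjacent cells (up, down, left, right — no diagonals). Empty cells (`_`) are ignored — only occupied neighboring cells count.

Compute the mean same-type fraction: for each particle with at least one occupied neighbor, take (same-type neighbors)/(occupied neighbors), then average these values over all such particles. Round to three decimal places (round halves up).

0.583

(1,1)B 1/2
(1,2)B 2/2
(1,3)B 2/2
(1,4)B 1/2
(2,1)A 0/2
(2,4)A 1/2
(3,1)B 0/1
(3,4)A 3/3
(3,5)A 1/1
(4,2)B 0/1
(4,3)A 1/2
(4,4)A 2/2
Sum over 12 particles: 1/2 + 2/2 + 2/2 + 1/2 + 0/2 + 1/2 + 0/1 + 3/3 + 1/1 + 0/1 + 1/2 + 2/2 = 7; mean = 7 ÷ 12 = 7/12 = 0.583333… → 0.583.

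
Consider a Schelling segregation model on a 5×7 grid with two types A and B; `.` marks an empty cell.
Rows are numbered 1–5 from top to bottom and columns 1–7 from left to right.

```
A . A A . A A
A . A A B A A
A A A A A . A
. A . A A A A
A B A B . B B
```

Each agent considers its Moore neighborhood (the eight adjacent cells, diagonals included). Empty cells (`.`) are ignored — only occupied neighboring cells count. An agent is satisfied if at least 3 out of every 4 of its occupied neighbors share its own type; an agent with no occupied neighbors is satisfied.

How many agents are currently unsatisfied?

10

(1,1)A 1/1 ok
(1,3)A 3/3 ok
(1,4)A 3/4 ok
(1,6)A 3/4 ok
(1,7)A 3/3 ok
(2,1)A 3/3 ok
(2,3)A 6/6 ok
(2,4)A 6/7 ok
(2,5)B 0/6 unhappy
(2,6)A 5/6 ok
(2,7)A 4/4 ok
(3,1)A 3/3 ok
(3,2)A 5/5 ok
(3,3)A 6/6 ok
(3,4)A 6/7 ok
(3,5)A 6/7 ok
(3,7)A 4/4 ok
(4,2)A 5/6 ok
(4,4)A 5/6 ok
(4,5)A 4/6 unhappy
(4,6)A 4/6 unhappy
(4,7)A 2/4 unhappy
(5,1)A 1/2 unhappy
(5,2)B 0/3 unhappy
(5,3)A 2/4 unhappy
(5,4)B 0/3 unhappy
(5,6)B 1/4 unhappy
(5,7)B 1/3 unhappy
Unsatisfied: (2,5), (4,5), (4,6), (4,7), (5,1), (5,2), (5,3), (5,4), (5,6), (5,7) — 10 in total.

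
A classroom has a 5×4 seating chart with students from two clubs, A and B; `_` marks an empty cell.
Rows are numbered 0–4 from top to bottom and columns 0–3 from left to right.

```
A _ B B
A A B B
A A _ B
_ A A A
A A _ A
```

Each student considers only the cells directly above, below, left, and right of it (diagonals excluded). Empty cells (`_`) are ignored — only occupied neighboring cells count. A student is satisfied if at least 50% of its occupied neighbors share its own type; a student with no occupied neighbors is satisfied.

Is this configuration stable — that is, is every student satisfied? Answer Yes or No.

Row 0: (0,0)A 1/1 ✓ · (0,2)B 2/2 ✓ · (0,3)B 2/2 ✓
Row 1: (1,0)A 3/3 ✓ · (1,1)A 2/3 ✓ · (1,2)B 2/3 ✓ · (1,3)B 3/3 ✓
Row 2: (2,0)A 2/2 ✓ · (2,1)A 3/3 ✓ · (2,3)B 1/2 ✓
Row 3: (3,1)A 3/3 ✓ · (3,2)A 2/2 ✓ · (3,3)A 2/3 ✓
Row 4: (4,0)A 1/1 ✓ · (4,1)A 2/2 ✓ · (4,3)A 1/1 ✓
All meet the threshold, so the configuration is stable.

Yes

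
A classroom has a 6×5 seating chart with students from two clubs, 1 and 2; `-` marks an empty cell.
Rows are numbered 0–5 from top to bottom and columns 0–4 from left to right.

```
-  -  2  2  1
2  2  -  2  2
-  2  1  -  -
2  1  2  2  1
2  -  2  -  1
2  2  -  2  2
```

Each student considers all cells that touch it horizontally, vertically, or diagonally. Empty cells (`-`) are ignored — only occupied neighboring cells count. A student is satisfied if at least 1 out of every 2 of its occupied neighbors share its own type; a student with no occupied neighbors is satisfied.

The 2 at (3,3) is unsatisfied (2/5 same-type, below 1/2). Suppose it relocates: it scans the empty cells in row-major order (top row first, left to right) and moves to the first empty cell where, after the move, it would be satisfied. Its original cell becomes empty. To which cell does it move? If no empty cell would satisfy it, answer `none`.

Vacating (3,3). Empty cells in order:
  (0,0): 2/2 same-type → satisfied — stop here.

(0,0)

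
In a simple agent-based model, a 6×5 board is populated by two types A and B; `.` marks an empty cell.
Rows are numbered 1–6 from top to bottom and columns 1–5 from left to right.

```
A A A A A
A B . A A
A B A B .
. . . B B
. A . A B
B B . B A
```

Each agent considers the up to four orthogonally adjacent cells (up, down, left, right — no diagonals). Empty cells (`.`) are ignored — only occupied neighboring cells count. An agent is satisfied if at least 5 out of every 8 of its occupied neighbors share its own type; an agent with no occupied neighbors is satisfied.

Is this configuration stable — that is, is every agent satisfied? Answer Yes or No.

(1,1)A 2/2 ✓
(1,2)A 2/3 ✓
(1,3)A 2/2 ✓
(1,4)A 3/3 ✓
(1,5)A 2/2 ✓
(2,1)A 2/3 ✓
(2,2)B 1/3 ✗
(2,4)A 2/3 ✓
(2,5)A 2/2 ✓
(3,1)A 1/2 ✗
(3,2)B 1/3 ✗
(3,3)A 0/2 ✗
(3,4)B 1/3 ✗
(4,4)B 2/3 ✓
(4,5)B 2/2 ✓
(5,2)A 0/1 ✗
(5,4)A 0/3 ✗
(5,5)B 1/3 ✗
(6,1)B 1/1 ✓
(6,2)B 1/2 ✗
(6,4)B 0/2 ✗
(6,5)A 0/2 ✗
For instance (2,2) has only 1/3 same-type neighbors, below 5/8.

No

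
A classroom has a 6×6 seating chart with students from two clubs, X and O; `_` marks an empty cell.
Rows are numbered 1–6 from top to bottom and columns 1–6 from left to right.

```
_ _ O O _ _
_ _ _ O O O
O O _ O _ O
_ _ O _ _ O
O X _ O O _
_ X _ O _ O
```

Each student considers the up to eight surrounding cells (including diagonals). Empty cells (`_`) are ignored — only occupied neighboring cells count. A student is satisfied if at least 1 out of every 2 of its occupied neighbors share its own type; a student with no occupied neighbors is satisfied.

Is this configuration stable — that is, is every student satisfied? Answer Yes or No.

No

Row 1: (1,3)O 2/2 ✓ · (1,4)O 3/3 ✓
Row 2: (2,4)O 4/4 ✓ · (2,5)O 5/5 ✓ · (2,6)O 2/2 ✓
Row 3: (3,1)O 1/1 ✓ · (3,2)O 2/2 ✓ · (3,4)O 3/3 ✓ · (3,6)O 3/3 ✓
Row 4: (4,3)O 3/4 ✓ · (4,6)O 2/2 ✓
Row 5: (5,1)O 0/2 ✗ · (5,2)X 1/3 ✗ · (5,4)O 3/3 ✓ · (5,5)O 4/4 ✓
Row 6: (6,2)X 1/2 ✓ · (6,4)O 2/2 ✓ · (6,6)O 1/1 ✓
For instance (5,1) has only 0/2 same-type neighbors, below 1/2.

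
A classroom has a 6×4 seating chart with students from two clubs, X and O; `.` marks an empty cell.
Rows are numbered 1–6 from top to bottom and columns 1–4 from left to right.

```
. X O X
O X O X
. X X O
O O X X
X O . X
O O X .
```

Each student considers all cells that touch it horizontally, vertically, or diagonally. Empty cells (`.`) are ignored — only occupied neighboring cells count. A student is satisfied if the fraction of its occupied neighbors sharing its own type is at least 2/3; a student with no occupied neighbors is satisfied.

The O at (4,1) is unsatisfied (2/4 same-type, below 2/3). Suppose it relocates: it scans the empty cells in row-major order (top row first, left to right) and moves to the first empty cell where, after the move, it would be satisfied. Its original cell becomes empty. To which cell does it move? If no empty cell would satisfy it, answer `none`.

Vacating (4,1). Empty cells in order:
  (1,1): 1/3 same-type → still unsatisfied.
  (3,1): 2/4 same-type → still unsatisfied.
  (5,3): 3/7 same-type → still unsatisfied.
  (6,4): 0/2 same-type → still unsatisfied.

none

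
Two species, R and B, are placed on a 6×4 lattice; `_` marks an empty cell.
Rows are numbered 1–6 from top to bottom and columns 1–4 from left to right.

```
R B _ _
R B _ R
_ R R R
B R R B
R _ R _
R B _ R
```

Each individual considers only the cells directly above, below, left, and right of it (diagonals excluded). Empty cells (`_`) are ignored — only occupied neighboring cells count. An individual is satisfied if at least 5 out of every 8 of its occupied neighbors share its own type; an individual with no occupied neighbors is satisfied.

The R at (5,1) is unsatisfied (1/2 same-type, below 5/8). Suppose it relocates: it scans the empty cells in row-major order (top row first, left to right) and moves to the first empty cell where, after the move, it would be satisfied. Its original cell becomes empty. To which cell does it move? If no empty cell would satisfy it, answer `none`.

Vacating (5,1). Empty cells in order:
  (1,3): 0/1 same-type → still unsatisfied.
  (1,4): 1/1 same-type → satisfied — stop here.

(1,4)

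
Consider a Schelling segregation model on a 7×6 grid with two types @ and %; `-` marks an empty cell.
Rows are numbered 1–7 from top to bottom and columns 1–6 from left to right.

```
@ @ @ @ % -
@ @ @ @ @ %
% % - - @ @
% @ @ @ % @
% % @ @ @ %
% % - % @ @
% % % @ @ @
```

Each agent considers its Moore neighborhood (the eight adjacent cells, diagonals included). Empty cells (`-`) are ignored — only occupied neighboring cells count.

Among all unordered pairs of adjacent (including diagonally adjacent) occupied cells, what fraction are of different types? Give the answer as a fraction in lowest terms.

Scan each occupied cell's neighbors to the right and below (and the two forward diagonals) so each pair is counted once.
From row 1: 3 unlike of 18 pairs (running 3/18).
From row 2: 8 unlike of 15 pairs (running 11/33).
From row 3: 5 unlike of 12 pairs (running 16/45).
From row 4: 9 unlike of 21 pairs (running 25/66).
From row 5: 8 unlike of 18 pairs (running 33/84).
From row 6: 3 unlike of 16 pairs (running 36/100).
From row 7: 1 unlike of 5 pairs (running 37/105).
Total adjacent occupied pairs: 105; unlike-type pairs: 37.
37/105 is already in lowest terms.

37/105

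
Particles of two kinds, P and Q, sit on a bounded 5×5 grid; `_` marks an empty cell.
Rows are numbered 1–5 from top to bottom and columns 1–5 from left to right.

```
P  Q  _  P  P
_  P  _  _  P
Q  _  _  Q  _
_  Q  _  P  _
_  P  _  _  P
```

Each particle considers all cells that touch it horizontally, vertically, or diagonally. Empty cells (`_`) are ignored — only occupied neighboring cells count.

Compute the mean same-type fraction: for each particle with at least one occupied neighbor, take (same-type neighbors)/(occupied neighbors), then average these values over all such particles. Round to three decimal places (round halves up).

0.500

Row 1: (1,1)P 1/2 · (1,2)Q 0/2 · (1,4)P 2/2 · (1,5)P 2/2
Row 2: (2,2)P 1/3 · (2,5)P 2/3
Row 3: (3,1)Q 1/2 · (3,4)Q 0/2
Row 4: (4,2)Q 1/2 · (4,4)P 1/2
Row 5: (5,2)P 0/1 · (5,5)P 1/1
Sum over 12 particles: 1/2 + 0/2 + 2/2 + 2/2 + 1/3 + 2/3 + 1/2 + 0/2 + 1/2 + 1/2 + 0/1 + 1/1 = 6; mean = 6 ÷ 12 = 1/2 = 0.5 → 0.500.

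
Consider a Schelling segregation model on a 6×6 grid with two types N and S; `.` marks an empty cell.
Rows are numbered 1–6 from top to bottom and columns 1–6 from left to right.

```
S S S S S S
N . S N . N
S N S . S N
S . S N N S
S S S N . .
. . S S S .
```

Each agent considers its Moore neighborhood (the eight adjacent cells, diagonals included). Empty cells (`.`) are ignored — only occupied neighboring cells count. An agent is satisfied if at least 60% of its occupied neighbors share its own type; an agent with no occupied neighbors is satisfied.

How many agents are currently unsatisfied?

16

(1,1)S 1/2 not
(1,2)S 3/4 satisfied
(1,3)S 3/4 satisfied
(1,4)S 3/4 satisfied
(1,5)S 2/4 not
(1,6)S 1/2 not
(2,1)N 1/4 not
(2,3)S 4/6 satisfied
(2,4)N 0/6 not
(2,6)N 1/4 not
(3,1)S 1/3 not
(3,2)N 1/6 not
(3,3)S 2/5 not
(3,5)S 1/6 not
(3,6)N 2/4 not
(4,1)S 3/4 satisfied
(4,3)S 3/6 not
(4,4)N 2/6 not
(4,5)N 3/5 satisfied
(4,6)S 1/3 not
(5,1)S 2/2 satisfied
(5,2)S 5/5 satisfied
(5,3)S 4/6 satisfied
(5,4)N 2/7 not
(6,3)S 3/4 satisfied
(6,4)S 3/4 satisfied
(6,5)S 1/2 not
Unsatisfied: (1,1), (1,5), (1,6), (2,1), (2,4), (2,6), (3,1), (3,2), (3,3), (3,5), (3,6), (4,3), (4,4), (4,6), (5,4), (6,5) — 16 in total.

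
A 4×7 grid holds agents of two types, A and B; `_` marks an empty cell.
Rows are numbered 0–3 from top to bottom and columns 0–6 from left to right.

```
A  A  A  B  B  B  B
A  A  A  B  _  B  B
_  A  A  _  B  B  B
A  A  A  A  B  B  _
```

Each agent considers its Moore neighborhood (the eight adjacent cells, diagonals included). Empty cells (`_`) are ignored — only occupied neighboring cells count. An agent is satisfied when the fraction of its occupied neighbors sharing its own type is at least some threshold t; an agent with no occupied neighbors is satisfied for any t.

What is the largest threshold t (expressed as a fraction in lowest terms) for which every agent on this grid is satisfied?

1/2

(0,0)A 3/3
(0,1)A 5/5
(0,2)A 3/5
(0,3)B 2/4
(0,4)B 4/4
(0,5)B 4/4
(0,6)B 3/3
(1,0)A 4/4
(1,1)A 7/7
(1,2)A 5/7
(1,3)B 3/6
(1,5)B 7/7
(1,6)B 5/5
(2,1)A 7/7
(2,2)A 6/7
(2,4)B 5/6
(2,5)B 6/6
(2,6)B 4/4
(3,0)A 2/2
(3,1)A 4/4
(3,2)A 4/4
(3,3)A 2/4
(3,4)B 3/4
(3,5)B 4/4
The smallest same-type fraction is 2/4 at (0,3), which reduces to 1/2. Any threshold above that leaves this agent unsatisfied.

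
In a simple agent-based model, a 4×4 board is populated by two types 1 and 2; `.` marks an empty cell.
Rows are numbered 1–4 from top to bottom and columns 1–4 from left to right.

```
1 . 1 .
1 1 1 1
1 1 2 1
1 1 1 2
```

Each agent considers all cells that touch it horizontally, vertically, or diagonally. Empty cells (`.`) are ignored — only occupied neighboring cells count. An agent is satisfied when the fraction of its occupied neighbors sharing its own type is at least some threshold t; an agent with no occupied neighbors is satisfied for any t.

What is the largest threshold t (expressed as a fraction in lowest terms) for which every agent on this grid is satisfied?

1/8

Row 1: (1,1)1 2/2 · (1,3)1 3/3
Row 2: (2,1)1 4/4 · (2,2)1 6/7 · (2,3)1 5/6 · (2,4)1 3/4
Row 3: (3,1)1 5/5 · (3,2)1 7/8 · (3,3)2 1/8 · (3,4)1 3/5
Row 4: (4,1)1 3/3 · (4,2)1 4/5 · (4,3)1 3/5 · (4,4)2 1/3
The smallest same-type fraction is 1/8 at (3,3), which reduces to 1/8. Any threshold above that leaves this agent unsatisfied.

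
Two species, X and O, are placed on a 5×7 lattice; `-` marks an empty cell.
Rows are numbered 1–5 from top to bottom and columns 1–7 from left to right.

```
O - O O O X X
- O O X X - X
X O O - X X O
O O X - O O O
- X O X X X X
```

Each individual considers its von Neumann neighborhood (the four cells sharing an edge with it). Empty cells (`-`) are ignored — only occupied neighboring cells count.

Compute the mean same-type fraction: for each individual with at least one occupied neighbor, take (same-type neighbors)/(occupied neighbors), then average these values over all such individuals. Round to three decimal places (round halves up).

Row 1: (1,1)O — no occupied neighbors · (1,3)O 2/2 · (1,4)O 2/3 · (1,5)O 1/3 · (1,6)X 1/2 · (1,7)X 2/2
Row 2: (2,2)O 2/2 · (2,3)O 3/4 · (2,4)X 1/3 · (2,5)X 2/3 · (2,7)X 1/2
Row 3: (3,1)X 0/2 · (3,2)O 3/4 · (3,3)O 2/3 · (3,5)X 2/3 · (3,6)X 1/3 · (3,7)O 1/3
Row 4: (4,1)O 1/2 · (4,2)O 2/4 · (4,3)X 0/3 · (4,5)O 1/3 · (4,6)O 2/4 · (4,7)O 2/3
Row 5: (5,2)X 0/2 · (5,3)O 0/3 · (5,4)X 1/2 · (5,5)X 2/3 · (5,6)X 2/3 · (5,7)X 1/2
Sum over 28 individuals: 2/2 + 2/3 + 1/3 + 1/2 + 2/2 + 2/2 + 3/4 + 1/3 + 2/3 + 1/2 + 0/2 + 3/4 + 2/3 + 2/3 + 1/3 + 1/3 + 1/2 + 2/4 + 0/3 + 1/3 + 2/4 + 2/3 + 0/2 + 0/3 + 1/2 + 2/3 + 2/3 + 1/2 = 43/3; mean = 43/3 ÷ 28 = 43/84 = 0.511904… → 0.512.

0.512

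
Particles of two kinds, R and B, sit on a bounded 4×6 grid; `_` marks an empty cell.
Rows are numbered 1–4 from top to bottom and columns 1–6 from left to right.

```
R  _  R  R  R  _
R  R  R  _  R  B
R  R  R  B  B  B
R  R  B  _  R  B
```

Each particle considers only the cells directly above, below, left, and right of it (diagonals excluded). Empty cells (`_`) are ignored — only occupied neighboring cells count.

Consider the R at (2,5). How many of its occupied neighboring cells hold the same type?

Occupied neighbors of (2,5): (1,5)=R, (3,5)=B, (2,6)=B.
Same type (R): 1 of 3.

1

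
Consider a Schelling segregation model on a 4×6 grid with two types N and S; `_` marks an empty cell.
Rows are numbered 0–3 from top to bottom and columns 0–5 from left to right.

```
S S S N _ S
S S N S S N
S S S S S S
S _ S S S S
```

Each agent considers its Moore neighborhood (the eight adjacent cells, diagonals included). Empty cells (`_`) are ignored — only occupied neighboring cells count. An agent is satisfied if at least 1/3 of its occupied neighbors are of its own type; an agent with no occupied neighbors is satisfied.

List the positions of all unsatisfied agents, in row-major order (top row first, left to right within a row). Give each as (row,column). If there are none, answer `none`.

(0,0)S 3/3 ✓
(0,1)S 4/5 ✓
(0,2)S 3/5 ✓
(0,3)N 1/4 ✗
(0,5)S 1/2 ✓
(1,0)S 5/5 ✓
(1,1)S 7/8 ✓
(1,2)N 1/8 ✗
(1,3)S 5/7 ✓
(1,4)S 5/7 ✓
(1,5)N 0/4 ✗
(2,0)S 4/4 ✓
(2,1)S 6/7 ✓
(2,2)S 6/7 ✓
(2,3)S 7/8 ✓
(2,4)S 7/8 ✓
(2,5)S 4/5 ✓
(3,0)S 2/2 ✓
(3,2)S 4/4 ✓
(3,3)S 5/5 ✓
(3,4)S 5/5 ✓
(3,5)S 3/3 ✓

(0,3), (1,2), (1,5)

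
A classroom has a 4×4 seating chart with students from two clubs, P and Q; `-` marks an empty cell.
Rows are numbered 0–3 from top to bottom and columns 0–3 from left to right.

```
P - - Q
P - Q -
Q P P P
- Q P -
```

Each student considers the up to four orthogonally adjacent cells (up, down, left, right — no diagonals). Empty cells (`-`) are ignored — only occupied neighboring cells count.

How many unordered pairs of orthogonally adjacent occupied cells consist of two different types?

5

Scan each occupied cell's neighbors to the right and below so each pair is counted once.
Row 0: P(0,0)–P(1,0)=  → 0/1 unlike.
Row 1: P(1,0)–Q(2,0)≠ Q(1,2)–P(2,2)≠  → 2/2 unlike.
Row 2: Q(2,0)–P(2,1)≠ P(2,1)–P(2,2)= P(2,1)–Q(3,1)≠ P(2,2)–P(2,3)= P(2,2)–P(3,2)=  → 2/5 unlike.
Row 3: Q(3,1)–P(3,2)≠  → 1/1 unlike.
Total adjacent occupied pairs: 9; unlike-type pairs: 5.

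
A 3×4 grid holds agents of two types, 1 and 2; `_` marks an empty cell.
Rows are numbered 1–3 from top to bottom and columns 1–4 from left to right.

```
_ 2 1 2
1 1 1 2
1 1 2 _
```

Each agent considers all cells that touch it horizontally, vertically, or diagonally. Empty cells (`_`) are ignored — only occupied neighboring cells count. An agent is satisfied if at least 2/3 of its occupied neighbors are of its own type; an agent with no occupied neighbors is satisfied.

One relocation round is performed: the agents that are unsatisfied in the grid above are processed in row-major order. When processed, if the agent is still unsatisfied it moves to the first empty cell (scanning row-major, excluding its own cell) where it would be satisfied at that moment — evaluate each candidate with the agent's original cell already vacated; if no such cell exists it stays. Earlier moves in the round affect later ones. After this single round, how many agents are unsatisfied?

Initially unsatisfied (in order): (1,2), (1,3), (1,4), (2,3), (2,4), (3,3).
  (1,2) → (3,4).
  (1,3) → (1,1).
  (1,4): no empty cell satisfies it; stays.
  (2,3) → (1,2).
  (2,4): now satisfied by earlier moves; stays.
  (3,3): no empty cell satisfies it; stays.
Resulting grid:
1 1 _ 2
1 1 _ 2
1 1 2 2
Unsatisfied now: (3,3).

1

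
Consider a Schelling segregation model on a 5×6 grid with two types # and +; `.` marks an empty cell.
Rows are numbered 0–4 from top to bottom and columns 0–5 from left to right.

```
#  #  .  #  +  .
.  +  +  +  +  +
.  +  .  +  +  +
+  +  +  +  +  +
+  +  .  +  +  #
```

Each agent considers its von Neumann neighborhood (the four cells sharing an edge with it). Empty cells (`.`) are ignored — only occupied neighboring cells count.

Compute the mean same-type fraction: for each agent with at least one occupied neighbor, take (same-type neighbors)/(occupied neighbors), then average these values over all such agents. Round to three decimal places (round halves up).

0.823

Row 0: (0,0)# 1/1 · (0,1)# 1/2 · (0,3)# 0/2 · (0,4)+ 1/2
Row 1: (1,1)+ 2/3 · (1,2)+ 2/2 · (1,3)+ 3/4 · (1,4)+ 4/4 · (1,5)+ 2/2
Row 2: (2,1)+ 2/2 · (2,3)+ 3/3 · (2,4)+ 4/4 · (2,5)+ 3/3
Row 3: (3,0)+ 2/2 · (3,1)+ 4/4 · (3,2)+ 2/2 · (3,3)+ 4/4 · (3,4)+ 4/4 · (3,5)+ 2/3
Row 4: (4,0)+ 2/2 · (4,1)+ 2/2 · (4,3)+ 2/2 · (4,4)+ 2/3 · (4,5)# 0/2
Sum over 24 agents: 1/1 + 1/2 + 0/2 + 1/2 + 2/3 + 2/2 + 3/4 + 4/4 + 2/2 + 2/2 + 3/3 + 4/4 + 3/3 + 2/2 + 4/4 + 2/2 + 4/4 + 4/4 + 2/3 + 2/2 + 2/2 + 2/2 + 2/3 + 0/2 = 79/4; mean = 79/4 ÷ 24 = 79/96 = 0.822916… → 0.823.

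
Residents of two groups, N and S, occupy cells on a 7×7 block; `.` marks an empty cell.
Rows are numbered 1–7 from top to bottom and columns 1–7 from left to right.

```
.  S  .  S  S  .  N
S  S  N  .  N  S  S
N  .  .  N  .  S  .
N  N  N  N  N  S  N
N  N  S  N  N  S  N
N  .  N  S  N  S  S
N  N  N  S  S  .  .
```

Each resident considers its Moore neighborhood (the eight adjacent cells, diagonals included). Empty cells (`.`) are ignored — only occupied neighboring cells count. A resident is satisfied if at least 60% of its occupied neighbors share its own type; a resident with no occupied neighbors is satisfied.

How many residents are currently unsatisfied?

20

(1,2)S 2/3 satisfied
(1,4)S 1/3 not
(1,5)S 2/3 satisfied
(1,7)N 0/2 not
(2,1)S 2/3 satisfied
(2,2)S 2/4 not
(2,3)N 1/4 not
(2,5)N 1/5 not
(2,6)S 3/5 satisfied
(2,7)S 2/3 satisfied
(3,1)N 2/4 not
(3,4)N 5/5 satisfied
(3,6)S 3/6 not
(4,1)N 4/4 satisfied
(4,2)N 5/6 satisfied
(4,3)N 5/6 satisfied
(4,4)N 5/6 satisfied
(4,5)N 4/7 not
(4,6)S 2/6 not
(4,7)N 1/4 not
(5,1)N 4/4 satisfied
(5,2)N 6/7 satisfied
(5,3)S 1/7 not
(5,4)N 6/8 satisfied
(5,5)N 4/8 not
(5,6)S 3/8 not
(5,7)N 1/5 not
(6,1)N 4/4 satisfied
(6,3)N 4/7 not
(6,4)S 3/8 not
(6,5)N 2/7 not
(6,6)S 3/6 not
(6,7)S 2/3 satisfied
(7,1)N 2/2 satisfied
(7,2)N 4/4 satisfied
(7,3)N 2/4 not
(7,4)S 2/5 not
(7,5)S 3/4 satisfied
Unsatisfied: (1,4), (1,7), (2,2), (2,3), (2,5), (3,1), (3,6), (4,5), (4,6), (4,7), (5,3), (5,5), (5,6), (5,7), (6,3), (6,4), (6,5), (6,6), (7,3), (7,4) — 20 in total.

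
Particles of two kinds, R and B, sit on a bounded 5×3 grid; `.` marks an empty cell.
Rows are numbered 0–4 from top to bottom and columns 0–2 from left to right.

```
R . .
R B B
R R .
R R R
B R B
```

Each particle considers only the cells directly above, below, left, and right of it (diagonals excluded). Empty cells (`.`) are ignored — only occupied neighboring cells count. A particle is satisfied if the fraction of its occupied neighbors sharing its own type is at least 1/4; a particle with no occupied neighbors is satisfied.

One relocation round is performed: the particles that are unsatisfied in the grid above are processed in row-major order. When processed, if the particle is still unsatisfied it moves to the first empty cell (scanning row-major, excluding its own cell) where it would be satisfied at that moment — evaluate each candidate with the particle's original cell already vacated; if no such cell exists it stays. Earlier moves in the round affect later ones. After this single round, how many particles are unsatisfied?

0

Initially unsatisfied (in order): (4,0), (4,2).
  (4,0) → (0,1).
  (4,2) → (0,2).
Resulting grid:
R B B
R B B
R R .
R R R
. R .
All satisfied now.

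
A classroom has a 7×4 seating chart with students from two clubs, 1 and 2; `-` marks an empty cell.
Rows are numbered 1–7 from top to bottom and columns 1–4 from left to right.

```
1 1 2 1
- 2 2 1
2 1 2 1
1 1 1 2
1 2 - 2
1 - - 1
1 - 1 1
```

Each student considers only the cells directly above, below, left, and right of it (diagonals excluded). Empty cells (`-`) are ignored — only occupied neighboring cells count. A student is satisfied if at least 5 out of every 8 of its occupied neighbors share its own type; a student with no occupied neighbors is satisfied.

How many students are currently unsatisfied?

(1,1)1 1/1 ✓
(1,2)1 1/3 ✗
(1,3)2 1/3 ✗
(1,4)1 1/2 ✗
(2,2)2 1/3 ✗
(2,3)2 3/4 ✓
(2,4)1 2/3 ✓
(3,1)2 0/2 ✗
(3,2)1 1/4 ✗
(3,3)2 1/4 ✗
(3,4)1 1/3 ✗
(4,1)1 2/3 ✓
(4,2)1 3/4 ✓
(4,3)1 1/3 ✗
(4,4)2 1/3 ✗
(5,1)1 2/3 ✓
(5,2)2 0/2 ✗
(5,4)2 1/2 ✗
(6,1)1 2/2 ✓
(6,4)1 1/2 ✗
(7,1)1 1/1 ✓
(7,3)1 1/1 ✓
(7,4)1 2/2 ✓
Unsatisfied: (1,2), (1,3), (1,4), (2,2), (3,1), (3,2), (3,3), (3,4), (4,3), (4,4), (5,2), (5,4), (6,4) — 13 in total.

13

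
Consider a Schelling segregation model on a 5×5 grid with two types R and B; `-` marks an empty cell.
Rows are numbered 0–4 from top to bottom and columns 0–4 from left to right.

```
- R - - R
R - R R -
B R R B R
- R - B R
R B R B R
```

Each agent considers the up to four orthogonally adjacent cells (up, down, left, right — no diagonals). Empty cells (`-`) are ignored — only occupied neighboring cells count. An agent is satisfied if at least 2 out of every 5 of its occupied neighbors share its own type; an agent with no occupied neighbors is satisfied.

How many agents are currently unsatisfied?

Row 0: (0,1)R 0/0 ok · (0,4)R 0/0 ok
Row 1: (1,0)R 0/1 unhappy · (1,2)R 2/2 ok · (1,3)R 1/2 ok
Row 2: (2,0)B 0/2 unhappy · (2,1)R 2/3 ok · (2,2)R 2/3 ok · (2,3)B 1/4 unhappy · (2,4)R 1/2 ok
Row 3: (3,1)R 1/2 ok · (3,3)B 2/3 ok · (3,4)R 2/3 ok
Row 4: (4,0)R 0/1 unhappy · (4,1)B 0/3 unhappy · (4,2)R 0/2 unhappy · (4,3)B 1/3 unhappy · (4,4)R 1/2 ok
Unsatisfied: (1,0), (2,0), (2,3), (4,0), (4,1), (4,2), (4,3) — 7 in total.

7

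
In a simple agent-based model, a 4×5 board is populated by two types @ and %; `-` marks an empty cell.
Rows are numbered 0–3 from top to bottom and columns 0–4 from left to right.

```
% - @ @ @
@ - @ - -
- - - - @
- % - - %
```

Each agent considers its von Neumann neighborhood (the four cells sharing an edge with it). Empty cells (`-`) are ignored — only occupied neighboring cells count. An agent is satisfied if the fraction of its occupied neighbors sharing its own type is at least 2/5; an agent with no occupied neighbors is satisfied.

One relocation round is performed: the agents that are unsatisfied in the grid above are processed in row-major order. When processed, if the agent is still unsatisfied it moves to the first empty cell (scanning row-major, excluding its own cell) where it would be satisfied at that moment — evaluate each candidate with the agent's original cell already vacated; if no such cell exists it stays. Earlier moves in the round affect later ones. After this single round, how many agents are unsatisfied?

Initially unsatisfied (in order): (0,0), (1,0), (2,4), (3,4).
  (0,0) → (2,1).
  (1,0): now satisfied by earlier moves; stays.
  (2,4) → (0,0).
  (3,4): now satisfied by earlier moves; stays.
Resulting grid:
@ - @ @ @
@ - @ - -
- % - - -
- % - - %
All satisfied now.

0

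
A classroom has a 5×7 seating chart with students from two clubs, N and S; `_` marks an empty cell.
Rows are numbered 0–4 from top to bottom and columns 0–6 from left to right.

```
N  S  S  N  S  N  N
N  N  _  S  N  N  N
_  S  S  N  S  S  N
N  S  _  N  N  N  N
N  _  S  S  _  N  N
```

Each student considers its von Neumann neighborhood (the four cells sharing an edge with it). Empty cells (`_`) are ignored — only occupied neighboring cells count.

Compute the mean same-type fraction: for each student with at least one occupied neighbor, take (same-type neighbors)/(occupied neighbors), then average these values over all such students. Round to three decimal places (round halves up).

0.583

Row 0: (0,0)N 1/2 · (0,1)S 1/3 · (0,2)S 1/2 · (0,3)N 0/3 · (0,4)S 0/3 · (0,5)N 2/3 · (0,6)N 2/2
Row 1: (1,0)N 2/2 · (1,1)N 1/3 · (1,3)S 0/3 · (1,4)N 1/4 · (1,5)N 3/4 · (1,6)N 3/3
Row 2: (2,1)S 2/3 · (2,2)S 1/2 · (2,3)N 1/4 · (2,4)S 1/4 · (2,5)S 1/4 · (2,6)N 2/3
Row 3: (3,0)N 1/2 · (3,1)S 1/2 · (3,3)N 2/3 · (3,4)N 2/3 · (3,5)N 3/4 · (3,6)N 3/3
Row 4: (4,0)N 1/1 · (4,2)S 1/1 · (4,3)S 1/2 · (4,5)N 2/2 · (4,6)N 2/2
Sum over 30 students: 1/2 + 1/3 + 1/2 + 0/3 + 0/3 + 2/3 + 2/2 + 2/2 + 1/3 + 0/3 + 1/4 + 3/4 + 3/3 + 2/3 + 1/2 + 1/4 + 1/4 + 1/4 + 2/3 + 1/2 + 1/2 + 2/3 + 2/3 + 3/4 + 3/3 + 1/1 + 1/1 + 1/2 + 2/2 + 2/2 = 35/2; mean = 35/2 ÷ 30 = 7/12 = 0.583333… → 0.583.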